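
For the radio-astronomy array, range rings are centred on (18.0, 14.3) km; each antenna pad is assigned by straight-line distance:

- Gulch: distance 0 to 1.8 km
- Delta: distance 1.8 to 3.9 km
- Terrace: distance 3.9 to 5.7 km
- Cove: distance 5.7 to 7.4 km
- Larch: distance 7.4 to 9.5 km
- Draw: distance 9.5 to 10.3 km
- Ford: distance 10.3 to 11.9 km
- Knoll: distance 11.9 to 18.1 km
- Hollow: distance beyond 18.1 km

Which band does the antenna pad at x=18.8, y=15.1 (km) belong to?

Distance = √((18.8−18.0)² + (15.1−14.3)²) = √(0.640 + 0.640) = 1.131 km.
0 ≤ 1.131 < 1.8 → Gulch.

Gulch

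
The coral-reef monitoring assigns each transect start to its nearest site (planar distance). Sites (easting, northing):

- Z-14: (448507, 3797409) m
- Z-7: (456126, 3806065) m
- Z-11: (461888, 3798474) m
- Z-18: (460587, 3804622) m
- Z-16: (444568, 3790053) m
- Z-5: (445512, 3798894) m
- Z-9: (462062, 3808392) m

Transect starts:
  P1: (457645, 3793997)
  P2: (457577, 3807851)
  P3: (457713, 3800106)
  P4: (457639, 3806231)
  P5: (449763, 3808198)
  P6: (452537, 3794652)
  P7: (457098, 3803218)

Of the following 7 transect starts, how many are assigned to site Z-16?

0

P1 → Z-11
P2 → Z-7
P3 → Z-11
P4 → Z-7
P5 → Z-7
P6 → Z-14
P7 → Z-7
0 of the 7 go to Z-16.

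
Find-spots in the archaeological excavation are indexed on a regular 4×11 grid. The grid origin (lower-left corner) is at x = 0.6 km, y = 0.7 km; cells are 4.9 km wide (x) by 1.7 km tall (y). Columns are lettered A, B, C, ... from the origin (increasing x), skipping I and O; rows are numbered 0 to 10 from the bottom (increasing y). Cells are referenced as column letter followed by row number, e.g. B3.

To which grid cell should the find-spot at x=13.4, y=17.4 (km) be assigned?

Column index: ⌊(13.4 − 0.6) / 4.9⌋ = ⌊2.612⌋ = 2 → column C
Row offset from origin: ⌊(17.4 − 0.7) / 1.7⌋ = ⌊9.824⌋ = 9 → row 9

C9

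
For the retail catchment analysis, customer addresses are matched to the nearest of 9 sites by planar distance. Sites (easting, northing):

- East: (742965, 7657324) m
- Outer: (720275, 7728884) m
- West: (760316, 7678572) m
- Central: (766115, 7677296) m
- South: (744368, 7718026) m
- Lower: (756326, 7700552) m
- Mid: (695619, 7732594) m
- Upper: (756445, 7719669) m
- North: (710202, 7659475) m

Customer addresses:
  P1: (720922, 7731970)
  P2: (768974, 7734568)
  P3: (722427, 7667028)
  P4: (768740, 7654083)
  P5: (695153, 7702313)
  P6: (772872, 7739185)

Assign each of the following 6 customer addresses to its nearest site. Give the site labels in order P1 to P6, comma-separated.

Outer, Upper, North, Central, Mid, Upper

P1 → Outer (d²=9942005.00)
P2 → Upper (d²=378956042.00)
P3 → North (d²=206498434.00)
P4 → Central (d²=545733994.00)
P5 → Mid (d²=917156117.00)
P6 → Upper (d²=650720585.00)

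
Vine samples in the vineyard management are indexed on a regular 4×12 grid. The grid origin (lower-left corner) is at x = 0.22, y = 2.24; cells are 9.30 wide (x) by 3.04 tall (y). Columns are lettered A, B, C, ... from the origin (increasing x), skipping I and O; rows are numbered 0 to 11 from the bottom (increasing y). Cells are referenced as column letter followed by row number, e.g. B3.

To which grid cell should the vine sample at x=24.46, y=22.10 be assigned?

Column index: ⌊(24.46 − 0.22) / 9.30⌋ = ⌊2.606⌋ = 2 → column C
Row offset from origin: ⌊(22.10 − 2.24) / 3.04⌋ = ⌊6.533⌋ = 6 → row 6

C6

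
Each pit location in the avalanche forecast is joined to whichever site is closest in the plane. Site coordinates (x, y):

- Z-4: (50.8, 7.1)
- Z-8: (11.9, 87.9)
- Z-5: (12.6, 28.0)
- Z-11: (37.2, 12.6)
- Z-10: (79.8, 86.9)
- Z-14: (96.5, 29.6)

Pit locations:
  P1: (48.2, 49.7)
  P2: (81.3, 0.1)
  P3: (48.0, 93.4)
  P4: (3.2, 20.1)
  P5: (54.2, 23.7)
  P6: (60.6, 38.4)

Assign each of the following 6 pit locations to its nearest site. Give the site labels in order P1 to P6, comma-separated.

Z-11, Z-4, Z-10, Z-5, Z-4, Z-4

P1 → Z-11 (d²=1497.41)
P2 → Z-4 (d²=979.25)
P3 → Z-10 (d²=1053.49)
P4 → Z-5 (d²=150.77)
P5 → Z-4 (d²=287.12)
P6 → Z-4 (d²=1075.73)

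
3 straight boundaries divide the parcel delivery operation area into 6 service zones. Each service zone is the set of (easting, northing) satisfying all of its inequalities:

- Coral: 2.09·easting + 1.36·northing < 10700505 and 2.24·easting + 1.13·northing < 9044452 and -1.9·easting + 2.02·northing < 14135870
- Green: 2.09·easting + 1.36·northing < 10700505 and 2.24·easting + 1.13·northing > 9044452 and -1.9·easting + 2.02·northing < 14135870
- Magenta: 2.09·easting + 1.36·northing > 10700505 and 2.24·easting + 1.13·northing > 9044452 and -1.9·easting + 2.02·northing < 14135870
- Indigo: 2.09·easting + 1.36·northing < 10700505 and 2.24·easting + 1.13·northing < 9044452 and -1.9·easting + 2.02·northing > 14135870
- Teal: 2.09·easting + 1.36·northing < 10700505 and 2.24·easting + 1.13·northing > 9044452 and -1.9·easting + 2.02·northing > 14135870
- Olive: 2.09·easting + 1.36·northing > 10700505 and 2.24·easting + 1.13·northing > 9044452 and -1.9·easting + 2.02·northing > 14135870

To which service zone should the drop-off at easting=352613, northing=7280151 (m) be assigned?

2.09·352613 + 1.36·7280151 = 10637966.530, which is < 10700505
2.24·352613 + 1.13·7280151 = 9016423.750, which is < 9044452
-1.9·352613 + 2.02·7280151 = 14035940.320, which is < 14135870
This sign pattern matches Coral.

Coral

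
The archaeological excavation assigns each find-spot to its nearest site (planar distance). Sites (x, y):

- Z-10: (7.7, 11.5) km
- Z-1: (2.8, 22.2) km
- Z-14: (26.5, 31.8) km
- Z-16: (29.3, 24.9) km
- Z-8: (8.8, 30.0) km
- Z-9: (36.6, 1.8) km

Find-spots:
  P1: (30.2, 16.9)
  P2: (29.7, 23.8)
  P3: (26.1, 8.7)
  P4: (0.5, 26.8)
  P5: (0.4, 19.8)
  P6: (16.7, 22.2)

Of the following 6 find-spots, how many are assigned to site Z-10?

0

P1 → Z-16
P2 → Z-16
P3 → Z-9
P4 → Z-1
P5 → Z-1
P6 → Z-8
0 of the 6 go to Z-10.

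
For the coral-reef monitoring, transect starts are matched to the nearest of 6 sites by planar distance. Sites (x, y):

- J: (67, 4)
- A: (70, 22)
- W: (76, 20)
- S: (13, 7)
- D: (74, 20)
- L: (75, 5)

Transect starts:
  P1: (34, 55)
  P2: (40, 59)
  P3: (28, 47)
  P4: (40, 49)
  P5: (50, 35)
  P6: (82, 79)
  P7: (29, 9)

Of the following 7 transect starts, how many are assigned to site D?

0

P1 → A
P2 → A
P3 → S
P4 → A
P5 → A
P6 → A
P7 → S
0 of the 7 go to D.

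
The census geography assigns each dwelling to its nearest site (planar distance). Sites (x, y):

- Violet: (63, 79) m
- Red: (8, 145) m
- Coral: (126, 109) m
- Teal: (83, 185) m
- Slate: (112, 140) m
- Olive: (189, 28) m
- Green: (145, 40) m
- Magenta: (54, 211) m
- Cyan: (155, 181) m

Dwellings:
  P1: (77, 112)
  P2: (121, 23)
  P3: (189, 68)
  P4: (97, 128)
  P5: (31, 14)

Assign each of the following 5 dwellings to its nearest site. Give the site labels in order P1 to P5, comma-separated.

Violet, Green, Olive, Slate, Violet

P1 → Violet (d²=1285.00)
P2 → Green (d²=865.00)
P3 → Olive (d²=1600.00)
P4 → Slate (d²=369.00)
P5 → Violet (d²=5249.00)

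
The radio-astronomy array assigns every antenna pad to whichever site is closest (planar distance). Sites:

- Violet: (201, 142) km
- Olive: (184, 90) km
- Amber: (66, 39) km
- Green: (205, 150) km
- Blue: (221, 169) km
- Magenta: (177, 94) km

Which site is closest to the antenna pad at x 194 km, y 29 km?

Squared distances to each site:
Violet: 12818.000; Olive: 3821.000; Amber: 16484.000; Green: 14762.000; Blue: 20329.000; Magenta: 4514.000.
Minimum at Olive.

Olive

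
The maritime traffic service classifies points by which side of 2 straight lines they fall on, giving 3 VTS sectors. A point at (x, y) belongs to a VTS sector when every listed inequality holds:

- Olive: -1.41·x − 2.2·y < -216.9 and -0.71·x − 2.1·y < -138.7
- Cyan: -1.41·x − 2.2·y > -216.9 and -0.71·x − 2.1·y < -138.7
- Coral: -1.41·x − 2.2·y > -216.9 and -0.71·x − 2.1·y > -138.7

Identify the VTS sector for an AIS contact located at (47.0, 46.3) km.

-1.41·47.0 − 2.2·46.3 = -168.130, which is > -216.9
-0.71·47.0 − 2.1·46.3 = -130.600, which is > -138.7
This sign pattern matches Coral.

Coral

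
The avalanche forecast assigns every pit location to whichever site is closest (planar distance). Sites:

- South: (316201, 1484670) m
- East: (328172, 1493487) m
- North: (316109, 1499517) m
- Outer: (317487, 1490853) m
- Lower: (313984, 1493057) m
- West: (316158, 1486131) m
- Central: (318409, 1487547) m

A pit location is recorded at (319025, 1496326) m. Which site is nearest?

North

Squared distances to each site:
South: 143837312.000; East: 91727530.000; North: 18685537.000; Outer: 32319173.000; Lower: 36098042.000; West: 112157714.000; Central: 77450297.000.
Minimum at North.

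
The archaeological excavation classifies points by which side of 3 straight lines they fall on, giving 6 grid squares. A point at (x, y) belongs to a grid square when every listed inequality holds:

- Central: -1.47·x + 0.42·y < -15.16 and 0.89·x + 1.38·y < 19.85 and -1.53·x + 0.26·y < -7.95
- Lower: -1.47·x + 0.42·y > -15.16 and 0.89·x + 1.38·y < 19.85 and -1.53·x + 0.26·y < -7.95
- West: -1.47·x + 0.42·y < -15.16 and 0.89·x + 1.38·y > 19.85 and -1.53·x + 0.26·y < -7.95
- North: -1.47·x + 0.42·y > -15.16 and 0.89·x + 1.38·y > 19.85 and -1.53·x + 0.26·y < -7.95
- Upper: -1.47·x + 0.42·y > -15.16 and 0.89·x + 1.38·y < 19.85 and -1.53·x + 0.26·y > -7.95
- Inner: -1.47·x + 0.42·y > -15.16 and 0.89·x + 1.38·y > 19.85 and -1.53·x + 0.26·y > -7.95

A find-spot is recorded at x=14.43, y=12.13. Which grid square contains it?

West

-1.47·14.43 + 0.42·12.13 = -16.117, which is < -15.16
0.89·14.43 + 1.38·12.13 = 29.582, which is > 19.85
-1.53·14.43 + 0.26·12.13 = -18.924, which is < -7.95
This sign pattern matches West.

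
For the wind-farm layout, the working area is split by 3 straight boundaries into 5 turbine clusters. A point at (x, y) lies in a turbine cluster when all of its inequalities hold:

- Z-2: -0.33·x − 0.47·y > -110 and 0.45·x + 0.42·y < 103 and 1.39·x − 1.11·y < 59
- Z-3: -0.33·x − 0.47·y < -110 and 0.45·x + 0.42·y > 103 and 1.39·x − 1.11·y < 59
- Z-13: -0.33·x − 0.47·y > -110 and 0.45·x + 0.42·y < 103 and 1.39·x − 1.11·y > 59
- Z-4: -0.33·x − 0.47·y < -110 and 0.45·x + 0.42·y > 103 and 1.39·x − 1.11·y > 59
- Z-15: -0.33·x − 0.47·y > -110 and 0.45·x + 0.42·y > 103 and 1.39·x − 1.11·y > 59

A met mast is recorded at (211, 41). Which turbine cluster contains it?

-0.33·211 − 0.47·41 = -88.900, which is > -110
0.45·211 + 0.42·41 = 112.170, which is > 103
1.39·211 − 1.11·41 = 247.780, which is > 59
This sign pattern matches Z-15.

Z-15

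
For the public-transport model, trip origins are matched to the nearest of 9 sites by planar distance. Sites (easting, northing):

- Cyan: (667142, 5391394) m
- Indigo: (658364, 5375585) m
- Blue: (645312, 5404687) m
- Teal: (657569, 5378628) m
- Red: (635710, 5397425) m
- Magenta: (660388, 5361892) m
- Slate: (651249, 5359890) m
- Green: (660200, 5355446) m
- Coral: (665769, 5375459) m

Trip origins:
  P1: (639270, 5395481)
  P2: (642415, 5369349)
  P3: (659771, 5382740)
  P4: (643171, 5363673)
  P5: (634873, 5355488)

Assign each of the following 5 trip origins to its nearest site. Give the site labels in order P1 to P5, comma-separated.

Red, Slate, Teal, Slate, Slate

P1 → Red (d²=16452736.00)
P2 → Slate (d²=167512237.00)
P3 → Teal (d²=21757348.00)
P4 → Slate (d²=79565173.00)
P5 → Slate (d²=287550980.00)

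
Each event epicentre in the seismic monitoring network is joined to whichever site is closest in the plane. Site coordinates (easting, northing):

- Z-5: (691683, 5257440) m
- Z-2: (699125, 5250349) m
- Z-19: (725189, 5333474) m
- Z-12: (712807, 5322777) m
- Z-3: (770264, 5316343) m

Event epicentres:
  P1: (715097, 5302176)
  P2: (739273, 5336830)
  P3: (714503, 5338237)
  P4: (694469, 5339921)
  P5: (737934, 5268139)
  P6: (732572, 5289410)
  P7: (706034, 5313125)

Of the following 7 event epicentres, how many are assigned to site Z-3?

P1 → Z-12
P2 → Z-19
P3 → Z-19
P4 → Z-12
P5 → Z-2
P6 → Z-12
P7 → Z-12
0 of the 7 go to Z-3.

0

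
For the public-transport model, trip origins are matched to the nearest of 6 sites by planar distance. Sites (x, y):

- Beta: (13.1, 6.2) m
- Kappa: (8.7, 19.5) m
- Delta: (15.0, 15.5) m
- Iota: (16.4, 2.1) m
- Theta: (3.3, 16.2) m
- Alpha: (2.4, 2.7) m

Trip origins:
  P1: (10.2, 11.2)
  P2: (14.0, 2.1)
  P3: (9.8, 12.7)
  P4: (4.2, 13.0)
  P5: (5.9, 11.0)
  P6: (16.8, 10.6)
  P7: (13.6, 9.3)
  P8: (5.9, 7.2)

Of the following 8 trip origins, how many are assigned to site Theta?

2

P1 → Beta
P2 → Iota
P3 → Delta
P4 → Theta
P5 → Theta
P6 → Delta
P7 → Beta
P8 → Alpha
2 of the 8 go to Theta.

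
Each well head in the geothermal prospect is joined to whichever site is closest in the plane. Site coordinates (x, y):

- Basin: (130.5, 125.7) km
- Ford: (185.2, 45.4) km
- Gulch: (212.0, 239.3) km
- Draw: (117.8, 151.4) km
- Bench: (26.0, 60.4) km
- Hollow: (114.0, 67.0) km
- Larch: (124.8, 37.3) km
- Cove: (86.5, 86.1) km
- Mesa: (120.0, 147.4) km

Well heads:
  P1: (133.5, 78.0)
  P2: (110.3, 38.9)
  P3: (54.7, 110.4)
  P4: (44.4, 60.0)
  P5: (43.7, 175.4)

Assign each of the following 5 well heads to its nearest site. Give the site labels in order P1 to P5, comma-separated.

P1 → Hollow (d²=501.25)
P2 → Larch (d²=212.81)
P3 → Cove (d²=1601.73)
P4 → Bench (d²=338.72)
P5 → Draw (d²=6066.81)

Hollow, Larch, Cove, Bench, Draw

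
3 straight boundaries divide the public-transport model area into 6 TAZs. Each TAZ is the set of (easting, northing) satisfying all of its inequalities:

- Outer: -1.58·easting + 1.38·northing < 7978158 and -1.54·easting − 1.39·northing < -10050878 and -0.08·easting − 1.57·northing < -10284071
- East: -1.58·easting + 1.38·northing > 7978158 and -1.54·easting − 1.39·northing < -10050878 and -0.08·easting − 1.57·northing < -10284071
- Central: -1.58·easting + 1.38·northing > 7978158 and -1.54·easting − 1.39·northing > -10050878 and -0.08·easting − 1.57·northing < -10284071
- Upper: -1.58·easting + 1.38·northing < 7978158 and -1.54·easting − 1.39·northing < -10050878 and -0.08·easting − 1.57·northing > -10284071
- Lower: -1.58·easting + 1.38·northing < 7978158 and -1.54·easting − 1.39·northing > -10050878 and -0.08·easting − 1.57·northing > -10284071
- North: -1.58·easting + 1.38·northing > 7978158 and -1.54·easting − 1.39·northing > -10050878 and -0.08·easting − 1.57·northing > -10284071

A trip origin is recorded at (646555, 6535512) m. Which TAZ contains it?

East

-1.58·646555 + 1.38·6535512 = 7997449.660, which is > 7978158
-1.54·646555 − 1.39·6535512 = -10080056.380, which is < -10050878
-0.08·646555 − 1.57·6535512 = -10312478.240, which is < -10284071
This sign pattern matches East.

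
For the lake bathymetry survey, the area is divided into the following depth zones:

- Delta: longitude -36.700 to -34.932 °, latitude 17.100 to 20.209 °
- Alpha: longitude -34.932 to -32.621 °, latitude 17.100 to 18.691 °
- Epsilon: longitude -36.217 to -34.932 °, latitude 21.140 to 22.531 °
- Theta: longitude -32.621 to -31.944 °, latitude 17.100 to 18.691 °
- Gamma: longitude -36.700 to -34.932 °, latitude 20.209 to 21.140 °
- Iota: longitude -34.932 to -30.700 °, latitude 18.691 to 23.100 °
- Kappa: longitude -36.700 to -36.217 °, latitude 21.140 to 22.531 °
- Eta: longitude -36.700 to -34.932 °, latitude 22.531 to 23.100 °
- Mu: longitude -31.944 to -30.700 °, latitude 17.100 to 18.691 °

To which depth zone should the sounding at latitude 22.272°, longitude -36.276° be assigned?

The point has longitude = -36.276 and latitude = 22.272.
Only Kappa satisfies -36.700 ≤ longitude ≤ -36.217 and 21.140 ≤ latitude ≤ 22.531.

Kappa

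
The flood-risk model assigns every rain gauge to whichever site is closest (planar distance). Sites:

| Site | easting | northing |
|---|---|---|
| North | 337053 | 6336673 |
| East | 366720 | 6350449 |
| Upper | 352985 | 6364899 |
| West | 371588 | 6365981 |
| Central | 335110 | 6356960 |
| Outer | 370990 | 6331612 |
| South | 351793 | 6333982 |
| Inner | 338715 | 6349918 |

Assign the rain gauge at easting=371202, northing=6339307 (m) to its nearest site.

Outer

Squared distances to each site:
North: 1173092157.000; East: 144232488.000; Upper: 986809553.000; West: 711651272.000; Central: 1614260873.000; Outer: 59257969.000; South: 405064906.000; Inner: 1167998490.000.
Minimum at Outer.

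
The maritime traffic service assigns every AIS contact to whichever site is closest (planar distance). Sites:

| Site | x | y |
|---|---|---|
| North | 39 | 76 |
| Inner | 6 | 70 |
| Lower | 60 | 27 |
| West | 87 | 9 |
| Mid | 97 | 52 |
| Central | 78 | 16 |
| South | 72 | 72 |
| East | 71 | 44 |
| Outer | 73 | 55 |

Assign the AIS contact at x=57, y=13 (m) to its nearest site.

Lower

Squared distances to each site:
North: 4293.000; Inner: 5850.000; Lower: 205.000; West: 916.000; Mid: 3121.000; Central: 450.000; South: 3706.000; East: 1157.000; Outer: 2020.000.
Minimum at Lower.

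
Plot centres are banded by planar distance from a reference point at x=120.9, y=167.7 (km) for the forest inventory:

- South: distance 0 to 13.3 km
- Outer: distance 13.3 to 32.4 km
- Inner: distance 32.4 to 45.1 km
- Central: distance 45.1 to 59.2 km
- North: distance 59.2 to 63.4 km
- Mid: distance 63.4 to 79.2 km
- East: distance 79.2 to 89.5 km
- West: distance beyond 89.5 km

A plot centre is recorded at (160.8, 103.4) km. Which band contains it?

Distance = √((160.8−120.9)² + (103.4−167.7)²) = √(1592.010 + 4134.490) = 75.674 km.
63.4 ≤ 75.674 < 79.2 → Mid.

Mid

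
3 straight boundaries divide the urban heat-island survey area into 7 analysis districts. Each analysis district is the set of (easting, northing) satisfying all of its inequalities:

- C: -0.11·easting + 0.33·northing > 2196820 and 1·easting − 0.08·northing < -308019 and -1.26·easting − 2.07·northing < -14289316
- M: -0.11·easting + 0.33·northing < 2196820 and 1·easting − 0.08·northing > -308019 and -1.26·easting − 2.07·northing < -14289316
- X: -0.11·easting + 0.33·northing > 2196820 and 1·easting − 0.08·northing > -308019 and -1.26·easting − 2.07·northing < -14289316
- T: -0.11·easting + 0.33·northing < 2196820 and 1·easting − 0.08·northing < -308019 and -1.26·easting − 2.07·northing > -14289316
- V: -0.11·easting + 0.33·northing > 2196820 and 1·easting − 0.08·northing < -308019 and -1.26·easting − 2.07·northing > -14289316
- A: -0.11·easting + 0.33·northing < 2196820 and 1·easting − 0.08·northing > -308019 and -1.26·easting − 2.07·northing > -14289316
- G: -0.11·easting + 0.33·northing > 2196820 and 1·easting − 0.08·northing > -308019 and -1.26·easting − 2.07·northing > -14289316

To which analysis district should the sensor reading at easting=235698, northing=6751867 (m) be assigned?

G

-0.11·235698 + 0.33·6751867 = 2202189.330, which is > 2196820
1·235698 − 0.08·6751867 = -304451.360, which is > -308019
-1.26·235698 − 2.07·6751867 = -14273344.170, which is > -14289316
This sign pattern matches G.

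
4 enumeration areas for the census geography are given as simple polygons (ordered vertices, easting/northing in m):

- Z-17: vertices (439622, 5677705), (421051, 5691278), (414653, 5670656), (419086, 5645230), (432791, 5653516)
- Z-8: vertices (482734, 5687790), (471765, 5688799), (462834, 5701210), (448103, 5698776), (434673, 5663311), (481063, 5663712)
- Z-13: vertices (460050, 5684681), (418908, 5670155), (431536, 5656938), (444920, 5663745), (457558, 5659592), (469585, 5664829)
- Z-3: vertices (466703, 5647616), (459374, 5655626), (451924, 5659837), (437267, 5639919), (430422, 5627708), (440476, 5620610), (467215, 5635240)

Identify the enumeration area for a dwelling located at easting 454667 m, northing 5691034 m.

Z-8

Cast a ray rightward from (454667, 5691034). For each polygon, the edges (by vertex number in listed order) whose endpoints lie on opposite sides of northing = 5691034, where each meets that height, and whether that is right or left of the point:
Z-17: 1–2 at easting≈421384.8 (left), 2–3 at easting≈420975.3 (left) → 0 crossings.
Z-8: 2–3 at easting≈470156.7 (right), 4–5 at easting≈445171.2 (left) → 1 crossing.
Z-13: no edge straddles that height → 0 crossings.
Z-3: no edge straddles that height → 0 crossings.
Only Z-8 has an odd count, so the point is inside Z-8.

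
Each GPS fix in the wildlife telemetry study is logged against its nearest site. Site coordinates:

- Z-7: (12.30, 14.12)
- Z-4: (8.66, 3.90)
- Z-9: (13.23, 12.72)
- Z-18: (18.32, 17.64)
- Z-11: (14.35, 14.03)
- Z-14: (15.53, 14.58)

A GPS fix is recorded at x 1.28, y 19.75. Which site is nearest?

Z-7

Squared distances to each site:
Z-7: 153.137; Z-4: 305.687; Z-9: 192.223; Z-18: 294.814; Z-11: 203.543; Z-14: 229.791.
Minimum at Z-7.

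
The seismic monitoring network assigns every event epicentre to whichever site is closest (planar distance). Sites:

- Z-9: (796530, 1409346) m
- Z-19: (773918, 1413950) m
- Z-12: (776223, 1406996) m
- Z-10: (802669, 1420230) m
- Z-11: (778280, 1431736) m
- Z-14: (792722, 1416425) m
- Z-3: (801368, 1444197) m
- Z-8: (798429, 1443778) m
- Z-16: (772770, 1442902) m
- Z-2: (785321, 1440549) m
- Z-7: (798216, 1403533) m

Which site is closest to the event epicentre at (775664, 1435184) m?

Z-11

Squared distances to each site:
Z-9: 1102992200.000; Z-19: 453931272.000; Z-12: 794875825.000; Z-10: 952892141.000; Z-11: 18732160.000; Z-14: 642875445.000; Z-3: 741929785.000; Z-8: 592102061.000; Z-16: 67942760.000; Z-2: 122040874.000; Z-7: 1510378505.000.
Minimum at Z-11.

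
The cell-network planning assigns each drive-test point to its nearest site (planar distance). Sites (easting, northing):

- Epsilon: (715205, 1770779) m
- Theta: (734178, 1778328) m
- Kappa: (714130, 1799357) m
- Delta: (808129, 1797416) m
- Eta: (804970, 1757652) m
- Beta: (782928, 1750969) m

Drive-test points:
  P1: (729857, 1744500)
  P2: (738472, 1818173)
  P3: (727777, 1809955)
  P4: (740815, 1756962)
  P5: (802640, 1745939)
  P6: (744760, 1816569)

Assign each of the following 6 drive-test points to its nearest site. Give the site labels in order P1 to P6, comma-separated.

P1 → Epsilon (d²=905266945.00)
P2 → Kappa (d²=946574820.00)
P3 → Kappa (d²=298558213.00)
P4 → Theta (d²=500555725.00)
P5 → Eta (d²=142623269.00)
P6 → Kappa (d²=1234449844.00)

Epsilon, Kappa, Kappa, Theta, Eta, Kappa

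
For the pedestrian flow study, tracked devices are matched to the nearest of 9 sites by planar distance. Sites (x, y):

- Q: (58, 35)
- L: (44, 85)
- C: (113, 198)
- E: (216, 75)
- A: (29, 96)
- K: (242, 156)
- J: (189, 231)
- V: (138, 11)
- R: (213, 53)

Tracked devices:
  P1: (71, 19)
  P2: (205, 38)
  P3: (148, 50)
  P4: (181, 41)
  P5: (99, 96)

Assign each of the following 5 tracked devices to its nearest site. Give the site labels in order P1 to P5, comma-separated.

Q, R, V, R, L

P1 → Q (d²=425.00)
P2 → R (d²=289.00)
P3 → V (d²=1621.00)
P4 → R (d²=1168.00)
P5 → L (d²=3146.00)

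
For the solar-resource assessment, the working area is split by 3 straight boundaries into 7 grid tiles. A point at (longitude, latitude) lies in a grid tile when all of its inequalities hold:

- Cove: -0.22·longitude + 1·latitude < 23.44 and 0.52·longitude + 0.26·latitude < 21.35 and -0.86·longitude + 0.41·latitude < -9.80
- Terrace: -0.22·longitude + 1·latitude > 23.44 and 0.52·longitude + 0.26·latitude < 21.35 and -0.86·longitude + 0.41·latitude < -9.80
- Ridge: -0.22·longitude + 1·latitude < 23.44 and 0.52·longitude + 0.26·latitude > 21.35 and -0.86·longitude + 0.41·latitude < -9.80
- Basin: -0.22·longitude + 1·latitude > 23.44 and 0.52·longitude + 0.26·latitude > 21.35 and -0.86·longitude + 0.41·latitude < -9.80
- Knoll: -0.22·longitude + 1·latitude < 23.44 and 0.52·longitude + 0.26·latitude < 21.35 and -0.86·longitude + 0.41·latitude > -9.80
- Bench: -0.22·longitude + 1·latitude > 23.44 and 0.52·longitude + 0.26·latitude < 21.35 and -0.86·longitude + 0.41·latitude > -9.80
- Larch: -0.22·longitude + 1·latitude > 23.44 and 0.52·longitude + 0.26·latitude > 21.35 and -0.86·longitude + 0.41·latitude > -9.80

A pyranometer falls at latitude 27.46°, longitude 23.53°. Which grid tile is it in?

-0.22·23.53 + 1·27.46 = 22.283, which is < 23.44
0.52·23.53 + 0.26·27.46 = 19.375, which is < 21.35
-0.86·23.53 + 0.41·27.46 = -8.977, which is > -9.80
This sign pattern matches Knoll.

Knoll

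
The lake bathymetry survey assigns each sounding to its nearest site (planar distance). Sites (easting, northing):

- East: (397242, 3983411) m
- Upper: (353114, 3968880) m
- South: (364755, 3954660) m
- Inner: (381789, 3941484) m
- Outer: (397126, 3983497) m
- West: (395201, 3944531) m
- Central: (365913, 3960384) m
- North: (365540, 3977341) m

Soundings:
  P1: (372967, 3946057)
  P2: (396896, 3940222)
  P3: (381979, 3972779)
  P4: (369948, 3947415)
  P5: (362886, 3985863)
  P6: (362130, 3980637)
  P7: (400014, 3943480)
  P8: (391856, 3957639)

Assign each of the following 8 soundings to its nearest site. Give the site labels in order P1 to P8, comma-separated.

Inner, West, North, South, North, North, West, West

P1 → Inner (d²=98740013.00)
P2 → West (d²=21440506.00)
P3 → North (d²=291052565.00)
P4 → South (d²=79457274.00)
P5 → North (d²=79668200.00)
P6 → North (d²=22491716.00)
P7 → West (d²=24269570.00)
P8 → West (d²=183008689.00)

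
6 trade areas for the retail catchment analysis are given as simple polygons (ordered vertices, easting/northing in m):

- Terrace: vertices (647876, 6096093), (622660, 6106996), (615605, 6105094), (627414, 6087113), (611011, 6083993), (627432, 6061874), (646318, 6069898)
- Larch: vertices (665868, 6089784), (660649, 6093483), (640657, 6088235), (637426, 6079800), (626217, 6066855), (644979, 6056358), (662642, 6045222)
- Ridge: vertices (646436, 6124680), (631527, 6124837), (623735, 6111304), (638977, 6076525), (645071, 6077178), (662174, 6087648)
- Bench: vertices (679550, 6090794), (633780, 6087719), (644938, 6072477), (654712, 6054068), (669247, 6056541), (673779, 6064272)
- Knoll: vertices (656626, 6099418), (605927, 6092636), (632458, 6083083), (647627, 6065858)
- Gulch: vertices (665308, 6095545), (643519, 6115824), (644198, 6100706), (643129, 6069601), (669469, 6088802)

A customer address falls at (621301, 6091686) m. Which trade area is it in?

Knoll

Cast a ray rightward from (621301, 6091686). For each polygon, the edges (by vertex number in listed order) whose endpoints lie on opposite sides of northing = 6091686, where each meets that height, and whether that is right or left of the point:
Terrace: 3–4 at easting≈624410.7 (right), 7–1 at easting≈647613.9 (right) → 2 crossings.
Larch: 1–2 at easting≈663184.4 (right), 2–3 at easting≈653803.4 (right) → 2 crossings.
Ridge: 3–4 at easting≈632332.6 (right), 6–1 at easting≈660457.9 (right) → 2 crossings.
Bench: no edge straddles that height → 0 crossings.
Knoll: 2–3 at easting≈608565.4 (left), 4–1 at easting≈654552.7 (right) → 1 crossing.
Gulch: 3–4 at easting≈643888.0 (right), 5–1 at easting≈667689.3 (right) → 2 crossings.
Only Knoll has an odd count, so the point is inside Knoll.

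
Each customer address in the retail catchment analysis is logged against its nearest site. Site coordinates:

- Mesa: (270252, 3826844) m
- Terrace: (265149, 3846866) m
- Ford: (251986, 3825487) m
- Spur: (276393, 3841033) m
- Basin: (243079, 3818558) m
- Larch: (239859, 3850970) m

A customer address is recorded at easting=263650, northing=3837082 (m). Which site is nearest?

Terrace

Squared distances to each site:
Mesa: 148403048.000; Terrace: 97973657.000; Ford: 270492921.000; Spur: 177994450.000; Basin: 766304617.000; Larch: 758888225.000.
Minimum at Terrace.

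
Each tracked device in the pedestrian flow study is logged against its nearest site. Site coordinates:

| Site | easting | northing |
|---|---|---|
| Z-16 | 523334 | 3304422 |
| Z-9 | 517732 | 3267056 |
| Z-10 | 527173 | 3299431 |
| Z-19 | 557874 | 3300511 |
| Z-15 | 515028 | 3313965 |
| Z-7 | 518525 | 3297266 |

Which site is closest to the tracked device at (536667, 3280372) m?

Z-10

Squared distances to each site:
Z-16: 756171389.000; Z-9: 535850081.000; Z-10: 453381517.000; Z-19: 855316170.000; Z-15: 1596735970.000; Z-7: 614539400.000.
Minimum at Z-10.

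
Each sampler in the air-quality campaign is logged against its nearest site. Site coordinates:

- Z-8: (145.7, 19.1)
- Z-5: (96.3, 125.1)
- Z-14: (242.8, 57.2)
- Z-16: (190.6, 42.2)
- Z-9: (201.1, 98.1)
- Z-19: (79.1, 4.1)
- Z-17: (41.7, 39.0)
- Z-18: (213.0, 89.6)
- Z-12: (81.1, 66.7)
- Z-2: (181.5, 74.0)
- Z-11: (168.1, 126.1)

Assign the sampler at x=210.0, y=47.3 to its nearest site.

Z-16

Squared distances to each site:
Z-8: 4929.730; Z-5: 18980.530; Z-14: 1173.850; Z-16: 402.370; Z-9: 2659.850; Z-19: 19001.050; Z-17: 28393.780; Z-18: 1798.290; Z-12: 16991.570; Z-2: 1525.140; Z-11: 7965.050.
Minimum at Z-16.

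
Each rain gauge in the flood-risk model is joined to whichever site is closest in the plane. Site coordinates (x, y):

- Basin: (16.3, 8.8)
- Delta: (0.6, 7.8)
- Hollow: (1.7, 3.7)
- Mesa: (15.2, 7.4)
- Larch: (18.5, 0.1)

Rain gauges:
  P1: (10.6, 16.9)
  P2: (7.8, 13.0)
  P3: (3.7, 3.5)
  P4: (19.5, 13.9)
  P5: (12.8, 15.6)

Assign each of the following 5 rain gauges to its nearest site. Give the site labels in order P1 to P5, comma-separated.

P1 → Basin (d²=98.10)
P2 → Delta (d²=78.88)
P3 → Hollow (d²=4.04)
P4 → Basin (d²=36.25)
P5 → Basin (d²=58.49)

Basin, Delta, Hollow, Basin, Basin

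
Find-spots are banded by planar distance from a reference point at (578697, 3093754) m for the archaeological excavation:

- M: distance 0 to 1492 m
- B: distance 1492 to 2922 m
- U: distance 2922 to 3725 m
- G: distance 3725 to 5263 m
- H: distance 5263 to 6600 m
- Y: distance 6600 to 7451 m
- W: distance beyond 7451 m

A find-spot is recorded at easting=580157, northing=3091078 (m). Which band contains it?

U

Distance = √((580157−578697)² + (3091078−3093754)²) = √(2131600.000 + 7160976.000) = 3048.373 m.
2922 ≤ 3048.373 < 3725 → U.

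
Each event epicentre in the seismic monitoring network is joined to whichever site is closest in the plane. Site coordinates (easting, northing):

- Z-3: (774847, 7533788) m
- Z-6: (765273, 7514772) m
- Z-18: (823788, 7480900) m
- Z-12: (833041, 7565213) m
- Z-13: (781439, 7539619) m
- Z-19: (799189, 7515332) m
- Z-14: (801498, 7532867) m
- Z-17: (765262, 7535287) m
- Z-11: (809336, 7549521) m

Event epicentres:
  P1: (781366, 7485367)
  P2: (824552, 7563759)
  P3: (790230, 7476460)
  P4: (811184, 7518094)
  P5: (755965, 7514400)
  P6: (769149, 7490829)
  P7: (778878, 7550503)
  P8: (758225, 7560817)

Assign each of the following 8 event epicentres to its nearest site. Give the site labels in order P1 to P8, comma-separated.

P1 → Z-6 (d²=1123638674.00)
P2 → Z-12 (d²=74177237.00)
P3 → Z-18 (d²=1145852964.00)
P4 → Z-19 (d²=151508669.00)
P5 → Z-6 (d²=86777248.00)
P6 → Z-6 (d²=588290625.00)
P7 → Z-13 (d²=125020177.00)
P8 → Z-17 (d²=701300269.00)

Z-6, Z-12, Z-18, Z-19, Z-6, Z-6, Z-13, Z-17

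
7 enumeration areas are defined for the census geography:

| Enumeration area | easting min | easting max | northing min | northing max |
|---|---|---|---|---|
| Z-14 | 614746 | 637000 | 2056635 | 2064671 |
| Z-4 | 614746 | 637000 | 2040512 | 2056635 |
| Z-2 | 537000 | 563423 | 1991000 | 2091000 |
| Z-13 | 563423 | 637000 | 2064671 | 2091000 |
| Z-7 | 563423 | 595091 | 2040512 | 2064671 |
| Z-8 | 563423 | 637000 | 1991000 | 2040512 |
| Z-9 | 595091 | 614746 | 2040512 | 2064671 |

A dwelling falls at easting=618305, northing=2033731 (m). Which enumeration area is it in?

Z-8

The point has easting = 618305 and northing = 2033731.
Only Z-8 satisfies 563423 ≤ easting ≤ 637000 and 1991000 ≤ northing ≤ 2040512.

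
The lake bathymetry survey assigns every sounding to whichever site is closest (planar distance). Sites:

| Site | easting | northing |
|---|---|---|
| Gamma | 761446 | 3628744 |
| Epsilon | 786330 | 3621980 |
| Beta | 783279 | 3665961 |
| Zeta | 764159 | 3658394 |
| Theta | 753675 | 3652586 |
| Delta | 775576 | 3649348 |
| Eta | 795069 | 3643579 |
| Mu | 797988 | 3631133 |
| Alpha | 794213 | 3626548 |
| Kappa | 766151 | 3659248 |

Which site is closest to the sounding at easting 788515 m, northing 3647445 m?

Eta

Squared distances to each site:
Gamma: 1082458162.000; Epsilon: 653240450.000; Beta: 370257952.000; Zeta: 713095337.000; Theta: 1240255481.000; Delta: 171039130.000; Eta: 57900872.000; Mu: 355819073.000; Alpha: 469151813.000; Kappa: 639459305.000.
Minimum at Eta.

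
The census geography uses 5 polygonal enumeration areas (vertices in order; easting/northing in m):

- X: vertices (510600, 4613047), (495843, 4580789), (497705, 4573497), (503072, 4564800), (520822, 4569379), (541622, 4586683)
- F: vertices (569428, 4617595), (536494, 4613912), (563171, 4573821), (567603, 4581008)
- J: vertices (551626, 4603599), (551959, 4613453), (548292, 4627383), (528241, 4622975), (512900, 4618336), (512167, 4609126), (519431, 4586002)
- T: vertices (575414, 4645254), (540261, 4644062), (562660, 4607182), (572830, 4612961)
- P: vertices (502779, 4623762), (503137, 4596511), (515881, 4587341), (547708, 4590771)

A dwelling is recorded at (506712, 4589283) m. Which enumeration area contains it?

X

Cast a ray rightward from (506712, 4589283). For each polygon, the edges (by vertex number in listed order) whose endpoints lie on opposite sides of northing = 4589283, where each meets that height, and whether that is right or left of the point:
X: 1–2 at easting≈499728.7 (left), 6–1 at easting≈538562.6 (right) → 1 crossing.
F: 2–3 at easting≈552882.4 (right), 4–1 at easting≈568015.8 (right) → 2 crossings.
J: 6–7 at easting≈518400.3 (right), 7–1 at easting≈525433.8 (right) → 2 crossings.
T: no edge straddles that height → 0 crossings.
P: 2–3 at easting≈513182.1 (right), 3–4 at easting≈533900.8 (right) → 2 crossings.
Only X has an odd count, so the point is inside X.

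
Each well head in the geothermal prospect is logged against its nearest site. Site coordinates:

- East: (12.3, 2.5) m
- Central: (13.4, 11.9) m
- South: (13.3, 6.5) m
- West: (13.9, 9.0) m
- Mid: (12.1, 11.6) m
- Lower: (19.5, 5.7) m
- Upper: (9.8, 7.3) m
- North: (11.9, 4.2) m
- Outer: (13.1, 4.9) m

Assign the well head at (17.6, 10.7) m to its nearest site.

Squared distances to each site:
East: 95.330; Central: 19.080; South: 36.130; West: 16.580; Mid: 31.060; Lower: 28.610; Upper: 72.400; North: 74.740; Outer: 53.890.
Minimum at West.

West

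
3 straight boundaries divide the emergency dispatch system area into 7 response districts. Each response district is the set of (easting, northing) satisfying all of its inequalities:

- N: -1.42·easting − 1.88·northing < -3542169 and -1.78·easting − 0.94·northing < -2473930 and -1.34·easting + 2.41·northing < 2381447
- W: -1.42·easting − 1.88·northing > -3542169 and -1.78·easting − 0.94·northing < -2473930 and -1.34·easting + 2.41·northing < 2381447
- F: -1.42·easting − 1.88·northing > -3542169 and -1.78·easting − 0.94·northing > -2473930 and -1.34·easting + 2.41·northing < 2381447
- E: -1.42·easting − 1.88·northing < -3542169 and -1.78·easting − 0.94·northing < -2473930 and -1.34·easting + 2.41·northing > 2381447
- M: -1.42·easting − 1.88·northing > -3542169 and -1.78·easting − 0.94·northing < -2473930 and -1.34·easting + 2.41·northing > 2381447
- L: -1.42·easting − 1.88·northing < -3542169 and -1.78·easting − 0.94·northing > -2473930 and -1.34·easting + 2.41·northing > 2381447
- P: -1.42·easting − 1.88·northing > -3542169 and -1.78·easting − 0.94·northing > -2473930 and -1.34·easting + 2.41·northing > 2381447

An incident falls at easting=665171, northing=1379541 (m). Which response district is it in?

-1.42·665171 − 1.88·1379541 = -3538079.900, which is > -3542169
-1.78·665171 − 0.94·1379541 = -2480772.920, which is < -2473930
-1.34·665171 + 2.41·1379541 = 2433364.670, which is > 2381447
This sign pattern matches M.

M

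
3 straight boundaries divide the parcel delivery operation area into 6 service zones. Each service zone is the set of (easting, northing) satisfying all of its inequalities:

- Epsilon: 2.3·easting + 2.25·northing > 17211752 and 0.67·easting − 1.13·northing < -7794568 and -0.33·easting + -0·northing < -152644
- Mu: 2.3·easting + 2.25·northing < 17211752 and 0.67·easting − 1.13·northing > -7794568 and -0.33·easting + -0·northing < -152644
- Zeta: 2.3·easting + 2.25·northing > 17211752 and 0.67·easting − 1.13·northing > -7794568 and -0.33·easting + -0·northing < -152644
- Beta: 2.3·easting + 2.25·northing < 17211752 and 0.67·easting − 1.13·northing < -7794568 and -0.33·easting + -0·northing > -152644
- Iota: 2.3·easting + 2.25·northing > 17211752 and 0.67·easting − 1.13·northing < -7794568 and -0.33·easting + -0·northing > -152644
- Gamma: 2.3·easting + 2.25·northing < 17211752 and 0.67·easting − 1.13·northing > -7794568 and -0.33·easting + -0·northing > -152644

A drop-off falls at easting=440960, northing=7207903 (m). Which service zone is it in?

2.3·440960 + 2.25·7207903 = 17231989.750, which is > 17211752
0.67·440960 − 1.13·7207903 = -7849487.190, which is < -7794568
-0.33·440960 + -0·7207903 = -145516.800, which is > -152644
This sign pattern matches Iota.

Iota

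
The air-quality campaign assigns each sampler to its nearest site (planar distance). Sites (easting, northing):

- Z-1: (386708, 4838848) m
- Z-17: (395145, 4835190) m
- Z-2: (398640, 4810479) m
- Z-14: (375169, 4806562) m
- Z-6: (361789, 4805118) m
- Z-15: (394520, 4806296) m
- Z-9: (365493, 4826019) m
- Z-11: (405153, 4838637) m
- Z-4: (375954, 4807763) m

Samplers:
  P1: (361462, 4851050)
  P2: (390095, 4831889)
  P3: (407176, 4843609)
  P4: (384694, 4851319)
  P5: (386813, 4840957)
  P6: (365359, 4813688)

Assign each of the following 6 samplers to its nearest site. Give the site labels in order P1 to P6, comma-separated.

Z-9, Z-17, Z-11, Z-1, Z-1, Z-6

P1 → Z-9 (d²=642799922.00)
P2 → Z-17 (d²=36399101.00)
P3 → Z-11 (d²=28813313.00)
P4 → Z-1 (d²=159582037.00)
P5 → Z-1 (d²=4458906.00)
P6 → Z-6 (d²=86189800.00)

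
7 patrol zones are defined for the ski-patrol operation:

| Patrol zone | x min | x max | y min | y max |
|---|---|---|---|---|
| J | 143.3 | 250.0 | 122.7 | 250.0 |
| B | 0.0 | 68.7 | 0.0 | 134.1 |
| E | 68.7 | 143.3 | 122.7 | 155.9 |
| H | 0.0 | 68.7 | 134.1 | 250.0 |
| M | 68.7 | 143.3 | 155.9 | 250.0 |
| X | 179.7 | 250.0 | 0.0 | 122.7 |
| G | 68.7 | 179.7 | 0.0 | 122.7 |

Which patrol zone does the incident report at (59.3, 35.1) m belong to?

The point has x = 59.3 and y = 35.1.
Only B satisfies 0.0 ≤ x ≤ 68.7 and 0.0 ≤ y ≤ 134.1.

B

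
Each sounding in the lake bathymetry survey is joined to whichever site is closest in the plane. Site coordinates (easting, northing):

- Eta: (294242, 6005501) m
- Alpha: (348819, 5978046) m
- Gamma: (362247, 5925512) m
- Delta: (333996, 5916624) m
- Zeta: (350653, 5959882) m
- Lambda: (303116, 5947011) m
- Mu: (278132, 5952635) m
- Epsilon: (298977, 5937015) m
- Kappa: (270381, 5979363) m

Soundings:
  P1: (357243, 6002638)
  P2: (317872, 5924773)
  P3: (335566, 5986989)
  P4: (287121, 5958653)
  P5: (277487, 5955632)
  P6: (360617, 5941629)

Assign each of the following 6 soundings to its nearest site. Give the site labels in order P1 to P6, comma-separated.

Alpha, Delta, Alpha, Mu, Mu, Gamma

P1 → Alpha (d²=675730240.00)
P2 → Delta (d²=326389577.00)
P3 → Alpha (d²=255619258.00)
P4 → Mu (d²=117018445.00)
P5 → Mu (d²=9398034.00)
P6 → Gamma (d²=262414589.00)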